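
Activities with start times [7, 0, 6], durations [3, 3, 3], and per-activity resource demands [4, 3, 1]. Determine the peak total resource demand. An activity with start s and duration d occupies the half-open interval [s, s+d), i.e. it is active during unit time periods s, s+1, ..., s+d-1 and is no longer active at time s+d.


Each activity i is active on [start_i, start_i + duration_i).
Compute total resource usage per time slot:
  t=0: active resources = [3], total = 3
  t=1: active resources = [3], total = 3
  t=2: active resources = [3], total = 3
  t=3: active resources = [], total = 0
  t=4: active resources = [], total = 0
  t=5: active resources = [], total = 0
  t=6: active resources = [1], total = 1
  t=7: active resources = [4, 1], total = 5
  t=8: active resources = [4, 1], total = 5
  t=9: active resources = [4], total = 4
Peak resource demand = 5

5


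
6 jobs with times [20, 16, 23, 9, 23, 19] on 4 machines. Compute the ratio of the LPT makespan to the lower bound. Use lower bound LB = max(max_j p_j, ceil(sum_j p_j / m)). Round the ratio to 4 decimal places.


LPT order: [23, 23, 20, 19, 16, 9]
Machine loads after assignment: [23, 23, 29, 35]
LPT makespan = 35
Lower bound = max(max_job, ceil(total/4)) = max(23, 28) = 28
Ratio = 35 / 28 = 1.25

1.25


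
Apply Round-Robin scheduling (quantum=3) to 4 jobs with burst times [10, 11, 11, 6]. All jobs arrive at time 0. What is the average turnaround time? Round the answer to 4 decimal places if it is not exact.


Time quantum = 3
Execution trace:
  J1 runs 3 units, time = 3
  J2 runs 3 units, time = 6
  J3 runs 3 units, time = 9
  J4 runs 3 units, time = 12
  J1 runs 3 units, time = 15
  J2 runs 3 units, time = 18
  J3 runs 3 units, time = 21
  J4 runs 3 units, time = 24
  J1 runs 3 units, time = 27
  J2 runs 3 units, time = 30
  J3 runs 3 units, time = 33
  J1 runs 1 units, time = 34
  J2 runs 2 units, time = 36
  J3 runs 2 units, time = 38
Finish times: [34, 36, 38, 24]
Average turnaround = 132/4 = 33.0

33.0


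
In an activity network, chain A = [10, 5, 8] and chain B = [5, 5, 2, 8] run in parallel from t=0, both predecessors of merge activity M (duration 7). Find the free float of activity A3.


ES(A3) = sum of predecessors on chain A = 15
EF(A3) = ES + duration = 15 + 8 = 23
Successor of A3 is M. ES(M) = max(sum(A), sum(B)) = max(23, 20) = 23
Free float = ES(successor) - EF(current) = 23 - 23 = 0

0


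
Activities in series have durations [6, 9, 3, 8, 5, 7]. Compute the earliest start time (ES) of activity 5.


Activity 5 starts after activities 1 through 4 complete.
Predecessor durations: [6, 9, 3, 8]
ES = 6 + 9 + 3 + 8 = 26

26


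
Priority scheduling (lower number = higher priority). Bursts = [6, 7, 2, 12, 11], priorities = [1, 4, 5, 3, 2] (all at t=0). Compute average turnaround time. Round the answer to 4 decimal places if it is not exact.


Sort by priority (ascending = highest first):
Order: [(1, 6), (2, 11), (3, 12), (4, 7), (5, 2)]
Completion times:
  Priority 1, burst=6, C=6
  Priority 2, burst=11, C=17
  Priority 3, burst=12, C=29
  Priority 4, burst=7, C=36
  Priority 5, burst=2, C=38
Average turnaround = 126/5 = 25.2

25.2


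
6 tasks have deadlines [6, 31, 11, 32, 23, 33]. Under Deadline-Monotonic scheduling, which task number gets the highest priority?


Sort tasks by relative deadline (ascending):
  Task 1: deadline = 6
  Task 3: deadline = 11
  Task 5: deadline = 23
  Task 2: deadline = 31
  Task 4: deadline = 32
  Task 6: deadline = 33
Priority order (highest first): [1, 3, 5, 2, 4, 6]
Highest priority task = 1

1


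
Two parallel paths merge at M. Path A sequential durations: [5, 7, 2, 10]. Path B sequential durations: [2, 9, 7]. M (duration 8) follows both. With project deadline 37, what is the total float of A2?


Forward pass: ES(A2) = sum of predecessors on chain A = 5
EF = ES + duration = 5 + 7 = 12
Backward pass: LF(M) = deadline = 37; LS(M) = 37 - 8 = 29
LF(A2) = LS(M) - sum(successors on chain A) = 29 - 12 = 17
LS = LF - duration = 17 - 7 = 10
Total float = LS - ES = 10 - 5 = 5

5


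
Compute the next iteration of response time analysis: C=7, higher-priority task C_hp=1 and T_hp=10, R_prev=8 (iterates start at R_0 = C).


R_next = C + ceil(R_prev / T_hp) * C_hp
ceil(8 / 10) = ceil(0.8) = 1
Interference = 1 * 1 = 1
R_next = 7 + 1 = 8
R_next = R_prev, so the iteration has converged (response time = 8).

8


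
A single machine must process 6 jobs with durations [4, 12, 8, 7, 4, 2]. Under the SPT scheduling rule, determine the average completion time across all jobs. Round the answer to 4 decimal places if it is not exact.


Sort jobs by processing time (SPT order): [2, 4, 4, 7, 8, 12]
Compute completion times sequentially:
  Job 1: processing = 2, completes at 2
  Job 2: processing = 4, completes at 6
  Job 3: processing = 4, completes at 10
  Job 4: processing = 7, completes at 17
  Job 5: processing = 8, completes at 25
  Job 6: processing = 12, completes at 37
Sum of completion times = 97
Average completion time = 97/6 = 16.1667

16.1667


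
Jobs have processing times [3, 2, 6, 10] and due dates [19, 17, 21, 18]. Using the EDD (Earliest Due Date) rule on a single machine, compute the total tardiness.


Sort by due date (EDD order): [(2, 17), (10, 18), (3, 19), (6, 21)]
Compute completion times and tardiness:
  Job 1: p=2, d=17, C=2, tardiness=max(0,2-17)=0
  Job 2: p=10, d=18, C=12, tardiness=max(0,12-18)=0
  Job 3: p=3, d=19, C=15, tardiness=max(0,15-19)=0
  Job 4: p=6, d=21, C=21, tardiness=max(0,21-21)=0
Total tardiness = 0

0


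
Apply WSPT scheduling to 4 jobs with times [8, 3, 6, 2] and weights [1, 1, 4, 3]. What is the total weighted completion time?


Compute p/w ratios and sort ascending (WSPT): [(2, 3), (6, 4), (3, 1), (8, 1)]
Compute weighted completion times:
  Job (p=2,w=3): C=2, w*C=3*2=6
  Job (p=6,w=4): C=8, w*C=4*8=32
  Job (p=3,w=1): C=11, w*C=1*11=11
  Job (p=8,w=1): C=19, w*C=1*19=19
Total weighted completion time = 68

68


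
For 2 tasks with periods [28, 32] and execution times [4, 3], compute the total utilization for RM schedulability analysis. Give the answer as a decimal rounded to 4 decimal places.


Compute individual utilizations (exact fractions):
  Task 1: C/T = 4/28 = 1/7 (approx. 0.1429)
  Task 2: C/T = 3/32 (approx. 0.0938)
Total utilization U = 1/7 + 3/32 = 53/224
Rounded to 4 decimal places: U = 0.2366
RM (Liu & Layland) bound for 2 tasks = 0.828427; compare with U = 53/224 (approx. 0.236607)
U <= bound, so schedulable by RM sufficient condition.

0.2366


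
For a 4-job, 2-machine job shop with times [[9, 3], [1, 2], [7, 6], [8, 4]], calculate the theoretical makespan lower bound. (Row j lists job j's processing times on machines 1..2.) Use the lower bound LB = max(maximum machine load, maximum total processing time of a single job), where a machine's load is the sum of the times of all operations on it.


Machine loads:
  Machine 1: 9 + 1 + 7 + 8 = 25
  Machine 2: 3 + 2 + 6 + 4 = 15
Max machine load = 25
Job totals:
  Job 1: 12
  Job 2: 3
  Job 3: 13
  Job 4: 12
Max job total = 13
Lower bound = max(25, 13) = 25

25


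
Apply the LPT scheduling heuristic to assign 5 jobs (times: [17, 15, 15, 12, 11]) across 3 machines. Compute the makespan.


Sort jobs in decreasing order (LPT): [17, 15, 15, 12, 11]
Assign each job to the least loaded machine:
  Machine 1: jobs [17], load = 17
  Machine 2: jobs [15, 12], load = 27
  Machine 3: jobs [15, 11], load = 26
Makespan = max load = 27

27


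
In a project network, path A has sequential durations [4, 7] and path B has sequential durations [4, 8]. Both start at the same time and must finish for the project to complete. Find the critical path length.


Path A total = 4 + 7 = 11
Path B total = 4 + 8 = 12
Critical path = longest path = max(11, 12) = 12

12


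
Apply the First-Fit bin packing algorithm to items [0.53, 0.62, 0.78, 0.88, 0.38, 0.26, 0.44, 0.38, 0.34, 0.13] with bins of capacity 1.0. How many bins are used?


Place items sequentially using First-Fit:
  Item 0.53 -> new Bin 1
  Item 0.62 -> new Bin 2
  Item 0.78 -> new Bin 3
  Item 0.88 -> new Bin 4
  Item 0.38 -> Bin 1 (now 0.91)
  Item 0.26 -> Bin 2 (now 0.88)
  Item 0.44 -> new Bin 5
  Item 0.38 -> Bin 5 (now 0.82)
  Item 0.34 -> new Bin 6
  Item 0.13 -> Bin 3 (now 0.91)
Total bins used = 6

6


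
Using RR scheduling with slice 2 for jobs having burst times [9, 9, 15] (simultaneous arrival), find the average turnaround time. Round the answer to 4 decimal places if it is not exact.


Time quantum = 2
Execution trace:
  J1 runs 2 units, time = 2
  J2 runs 2 units, time = 4
  J3 runs 2 units, time = 6
  J1 runs 2 units, time = 8
  J2 runs 2 units, time = 10
  J3 runs 2 units, time = 12
  J1 runs 2 units, time = 14
  J2 runs 2 units, time = 16
  J3 runs 2 units, time = 18
  J1 runs 2 units, time = 20
  J2 runs 2 units, time = 22
  J3 runs 2 units, time = 24
  J1 runs 1 units, time = 25
  J2 runs 1 units, time = 26
  J3 runs 2 units, time = 28
  J3 runs 2 units, time = 30
  J3 runs 2 units, time = 32
  J3 runs 1 units, time = 33
Finish times: [25, 26, 33]
Average turnaround = 84/3 = 28.0

28.0


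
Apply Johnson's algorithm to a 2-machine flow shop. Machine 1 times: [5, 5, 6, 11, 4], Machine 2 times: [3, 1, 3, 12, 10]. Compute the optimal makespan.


Apply Johnson's rule:
  Group 1 (a <= b): [(5, 4, 10), (4, 11, 12)]
  Group 2 (a > b): [(1, 5, 3), (3, 6, 3), (2, 5, 1)]
Optimal job order: [5, 4, 1, 3, 2]
Schedule:
  Job 5: M1 done at 4, M2 done at 14
  Job 4: M1 done at 15, M2 done at 27
  Job 1: M1 done at 20, M2 done at 30
  Job 3: M1 done at 26, M2 done at 33
  Job 2: M1 done at 31, M2 done at 34
Makespan = 34

34


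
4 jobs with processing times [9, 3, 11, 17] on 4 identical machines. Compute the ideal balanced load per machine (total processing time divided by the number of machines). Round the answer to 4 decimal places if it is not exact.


Total processing time = 9 + 3 + 11 + 17 = 40
Number of machines = 4
Ideal balanced load = 40 / 4 = 10.0

10.0


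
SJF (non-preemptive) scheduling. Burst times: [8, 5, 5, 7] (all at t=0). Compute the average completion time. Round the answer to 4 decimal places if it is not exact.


SJF order (ascending): [5, 5, 7, 8]
Completion times:
  Job 1: burst=5, C=5
  Job 2: burst=5, C=10
  Job 3: burst=7, C=17
  Job 4: burst=8, C=25
Average completion = 57/4 = 14.25

14.25


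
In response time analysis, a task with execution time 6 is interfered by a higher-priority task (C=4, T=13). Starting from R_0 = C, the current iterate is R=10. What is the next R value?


R_next = C + ceil(R_prev / T_hp) * C_hp
ceil(10 / 13) = ceil(0.7692) = 1
Interference = 1 * 4 = 4
R_next = 6 + 4 = 10
R_next = R_prev, so the iteration has converged (response time = 10).

10


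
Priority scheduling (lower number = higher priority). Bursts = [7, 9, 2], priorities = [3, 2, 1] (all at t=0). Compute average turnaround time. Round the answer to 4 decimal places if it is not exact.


Sort by priority (ascending = highest first):
Order: [(1, 2), (2, 9), (3, 7)]
Completion times:
  Priority 1, burst=2, C=2
  Priority 2, burst=9, C=11
  Priority 3, burst=7, C=18
Average turnaround = 31/3 = 10.3333

10.3333


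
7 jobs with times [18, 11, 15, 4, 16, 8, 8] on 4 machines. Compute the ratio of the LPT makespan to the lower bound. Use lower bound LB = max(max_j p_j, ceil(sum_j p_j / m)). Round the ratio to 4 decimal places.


LPT order: [18, 16, 15, 11, 8, 8, 4]
Machine loads after assignment: [18, 20, 23, 19]
LPT makespan = 23
Lower bound = max(max_job, ceil(total/4)) = max(18, 20) = 20
Ratio = 23 / 20 = 1.15

1.15


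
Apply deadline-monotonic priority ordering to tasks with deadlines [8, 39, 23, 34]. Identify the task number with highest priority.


Sort tasks by relative deadline (ascending):
  Task 1: deadline = 8
  Task 3: deadline = 23
  Task 4: deadline = 34
  Task 2: deadline = 39
Priority order (highest first): [1, 3, 4, 2]
Highest priority task = 1

1


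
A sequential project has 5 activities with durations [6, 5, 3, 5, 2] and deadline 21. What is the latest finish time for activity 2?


LF(activity 2) = deadline - sum of successor durations
Successors: activities 3 through 5 with durations [3, 5, 2]
Sum of successor durations = 10
LF = 21 - 10 = 11

11


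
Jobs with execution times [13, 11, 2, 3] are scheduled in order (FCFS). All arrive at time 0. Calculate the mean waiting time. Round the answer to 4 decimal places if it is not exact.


FCFS order (as given): [13, 11, 2, 3]
Waiting times:
  Job 1: wait = 0
  Job 2: wait = 13
  Job 3: wait = 24
  Job 4: wait = 26
Sum of waiting times = 63
Average waiting time = 63/4 = 15.75

15.75


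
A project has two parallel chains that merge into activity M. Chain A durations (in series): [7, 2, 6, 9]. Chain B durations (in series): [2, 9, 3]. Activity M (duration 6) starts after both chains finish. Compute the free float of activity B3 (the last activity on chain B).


ES(B3) = sum of predecessors on chain B = 11
EF(B3) = ES + duration = 11 + 3 = 14
Successor of B3 is M. ES(M) = max(sum(A), sum(B)) = max(24, 14) = 24
Free float = ES(successor) - EF(current) = 24 - 14 = 10

10


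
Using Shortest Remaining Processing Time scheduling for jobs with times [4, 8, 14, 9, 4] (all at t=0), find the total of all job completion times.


Since all jobs arrive at t=0, SRPT equals SPT ordering.
SPT order: [4, 4, 8, 9, 14]
Completion times:
  Job 1: p=4, C=4
  Job 2: p=4, C=8
  Job 3: p=8, C=16
  Job 4: p=9, C=25
  Job 5: p=14, C=39
Total completion time = 4 + 8 + 16 + 25 + 39 = 92

92


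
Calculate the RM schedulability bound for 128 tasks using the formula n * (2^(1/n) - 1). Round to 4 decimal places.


Compute 2^(1/128) = 1.0054299011
Subtract 1: 1.0054299011 - 1 = 0.0054299011
Multiply by n: 128 * 0.0054299011 = 0.6950273408
Round to 4 dp: 0.6950

0.6950


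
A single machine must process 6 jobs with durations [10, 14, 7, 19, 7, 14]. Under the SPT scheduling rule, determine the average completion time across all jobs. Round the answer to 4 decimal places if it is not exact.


Sort jobs by processing time (SPT order): [7, 7, 10, 14, 14, 19]
Compute completion times sequentially:
  Job 1: processing = 7, completes at 7
  Job 2: processing = 7, completes at 14
  Job 3: processing = 10, completes at 24
  Job 4: processing = 14, completes at 38
  Job 5: processing = 14, completes at 52
  Job 6: processing = 19, completes at 71
Sum of completion times = 206
Average completion time = 206/6 = 34.3333

34.3333


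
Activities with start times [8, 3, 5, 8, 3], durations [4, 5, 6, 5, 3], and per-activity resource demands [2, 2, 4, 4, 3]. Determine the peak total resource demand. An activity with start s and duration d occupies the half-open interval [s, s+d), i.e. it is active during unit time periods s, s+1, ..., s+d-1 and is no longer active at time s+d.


Each activity i is active on [start_i, start_i + duration_i).
Compute total resource usage per time slot:
  t=0: active resources = [], total = 0
  t=1: active resources = [], total = 0
  t=2: active resources = [], total = 0
  t=3: active resources = [2, 3], total = 5
  t=4: active resources = [2, 3], total = 5
  t=5: active resources = [2, 4, 3], total = 9
  t=6: active resources = [2, 4], total = 6
  t=7: active resources = [2, 4], total = 6
  t=8: active resources = [2, 4, 4], total = 10
  t=9: active resources = [2, 4, 4], total = 10
  t=10: active resources = [2, 4, 4], total = 10
  t=11: active resources = [2, 4], total = 6
  t=12: active resources = [4], total = 4
Peak resource demand = 10

10


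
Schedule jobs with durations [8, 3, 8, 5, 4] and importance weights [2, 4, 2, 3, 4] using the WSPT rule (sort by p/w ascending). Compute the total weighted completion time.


Compute p/w ratios and sort ascending (WSPT): [(3, 4), (4, 4), (5, 3), (8, 2), (8, 2)]
Compute weighted completion times:
  Job (p=3,w=4): C=3, w*C=4*3=12
  Job (p=4,w=4): C=7, w*C=4*7=28
  Job (p=5,w=3): C=12, w*C=3*12=36
  Job (p=8,w=2): C=20, w*C=2*20=40
  Job (p=8,w=2): C=28, w*C=2*28=56
Total weighted completion time = 172

172


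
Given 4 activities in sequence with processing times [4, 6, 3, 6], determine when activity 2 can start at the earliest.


Activity 2 starts after activities 1 through 1 complete.
Predecessor durations: [4]
ES = 4 = 4

4


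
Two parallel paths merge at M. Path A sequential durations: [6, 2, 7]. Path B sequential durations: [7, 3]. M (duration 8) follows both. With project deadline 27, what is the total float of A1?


Forward pass: ES(A1) = sum of predecessors on chain A = 0
EF = ES + duration = 0 + 6 = 6
Backward pass: LF(M) = deadline = 27; LS(M) = 27 - 8 = 19
LF(A1) = LS(M) - sum(successors on chain A) = 19 - 9 = 10
LS = LF - duration = 10 - 6 = 4
Total float = LS - ES = 4 - 0 = 4

4


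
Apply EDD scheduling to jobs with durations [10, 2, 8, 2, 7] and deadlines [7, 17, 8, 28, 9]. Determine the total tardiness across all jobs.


Sort by due date (EDD order): [(10, 7), (8, 8), (7, 9), (2, 17), (2, 28)]
Compute completion times and tardiness:
  Job 1: p=10, d=7, C=10, tardiness=max(0,10-7)=3
  Job 2: p=8, d=8, C=18, tardiness=max(0,18-8)=10
  Job 3: p=7, d=9, C=25, tardiness=max(0,25-9)=16
  Job 4: p=2, d=17, C=27, tardiness=max(0,27-17)=10
  Job 5: p=2, d=28, C=29, tardiness=max(0,29-28)=1
Total tardiness = 40

40


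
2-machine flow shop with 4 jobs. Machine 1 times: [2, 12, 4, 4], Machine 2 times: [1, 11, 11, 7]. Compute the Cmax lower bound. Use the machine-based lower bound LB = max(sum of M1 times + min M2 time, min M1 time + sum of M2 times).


LB1 = sum(M1 times) + min(M2 times) = 22 + 1 = 23
LB2 = min(M1 times) + sum(M2 times) = 2 + 30 = 32
Lower bound = max(LB1, LB2) = max(23, 32) = 32

32


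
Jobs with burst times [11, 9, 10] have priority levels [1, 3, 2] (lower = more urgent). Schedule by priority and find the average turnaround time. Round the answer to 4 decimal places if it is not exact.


Sort by priority (ascending = highest first):
Order: [(1, 11), (2, 10), (3, 9)]
Completion times:
  Priority 1, burst=11, C=11
  Priority 2, burst=10, C=21
  Priority 3, burst=9, C=30
Average turnaround = 62/3 = 20.6667

20.6667


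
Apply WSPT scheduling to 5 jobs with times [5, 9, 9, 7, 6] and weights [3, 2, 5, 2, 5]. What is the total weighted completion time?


Compute p/w ratios and sort ascending (WSPT): [(6, 5), (5, 3), (9, 5), (7, 2), (9, 2)]
Compute weighted completion times:
  Job (p=6,w=5): C=6, w*C=5*6=30
  Job (p=5,w=3): C=11, w*C=3*11=33
  Job (p=9,w=5): C=20, w*C=5*20=100
  Job (p=7,w=2): C=27, w*C=2*27=54
  Job (p=9,w=2): C=36, w*C=2*36=72
Total weighted completion time = 289

289


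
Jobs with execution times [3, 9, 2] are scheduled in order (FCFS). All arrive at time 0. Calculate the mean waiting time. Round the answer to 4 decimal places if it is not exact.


FCFS order (as given): [3, 9, 2]
Waiting times:
  Job 1: wait = 0
  Job 2: wait = 3
  Job 3: wait = 12
Sum of waiting times = 15
Average waiting time = 15/3 = 5.0

5.0


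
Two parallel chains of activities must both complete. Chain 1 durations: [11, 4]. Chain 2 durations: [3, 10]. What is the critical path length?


Path A total = 11 + 4 = 15
Path B total = 3 + 10 = 13
Critical path = longest path = max(15, 13) = 15

15


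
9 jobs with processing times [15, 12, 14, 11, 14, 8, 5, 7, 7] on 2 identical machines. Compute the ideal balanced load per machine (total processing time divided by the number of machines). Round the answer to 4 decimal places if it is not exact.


Total processing time = 15 + 12 + 14 + 11 + 14 + 8 + 5 + 7 + 7 = 93
Number of machines = 2
Ideal balanced load = 93 / 2 = 46.5

46.5


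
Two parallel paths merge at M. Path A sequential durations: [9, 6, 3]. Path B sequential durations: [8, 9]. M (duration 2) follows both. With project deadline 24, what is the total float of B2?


Forward pass: ES(B2) = sum of predecessors on chain B = 8
EF = ES + duration = 8 + 9 = 17
Backward pass: LF(M) = deadline = 24; LS(M) = 24 - 2 = 22
LF(B2) = LS(M) - sum(successors on chain B) = 22 - 0 = 22
LS = LF - duration = 22 - 9 = 13
Total float = LS - ES = 13 - 8 = 5

5


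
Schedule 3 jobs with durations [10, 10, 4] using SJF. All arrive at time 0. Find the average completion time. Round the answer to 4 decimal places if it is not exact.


SJF order (ascending): [4, 10, 10]
Completion times:
  Job 1: burst=4, C=4
  Job 2: burst=10, C=14
  Job 3: burst=10, C=24
Average completion = 42/3 = 14.0

14.0


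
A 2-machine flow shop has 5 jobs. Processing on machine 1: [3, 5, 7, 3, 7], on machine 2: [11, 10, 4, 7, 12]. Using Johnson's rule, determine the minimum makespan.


Apply Johnson's rule:
  Group 1 (a <= b): [(1, 3, 11), (4, 3, 7), (2, 5, 10), (5, 7, 12)]
  Group 2 (a > b): [(3, 7, 4)]
Optimal job order: [1, 4, 2, 5, 3]
Schedule:
  Job 1: M1 done at 3, M2 done at 14
  Job 4: M1 done at 6, M2 done at 21
  Job 2: M1 done at 11, M2 done at 31
  Job 5: M1 done at 18, M2 done at 43
  Job 3: M1 done at 25, M2 done at 47
Makespan = 47

47


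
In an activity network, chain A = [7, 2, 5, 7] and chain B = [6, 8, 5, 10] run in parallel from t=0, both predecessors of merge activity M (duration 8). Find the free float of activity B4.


ES(B4) = sum of predecessors on chain B = 19
EF(B4) = ES + duration = 19 + 10 = 29
Successor of B4 is M. ES(M) = max(sum(A), sum(B)) = max(21, 29) = 29
Free float = ES(successor) - EF(current) = 29 - 29 = 0

0


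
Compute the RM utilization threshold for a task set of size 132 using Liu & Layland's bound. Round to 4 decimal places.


Compute 2^(1/132) = 1.0052649263
Subtract 1: 1.0052649263 - 1 = 0.0052649263
Multiply by n: 132 * 0.0052649263 = 0.6949702716
Round to 4 dp: 0.6950

0.6950


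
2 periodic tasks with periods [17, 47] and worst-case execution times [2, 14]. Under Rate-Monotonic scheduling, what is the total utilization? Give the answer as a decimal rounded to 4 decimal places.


Compute individual utilizations (exact fractions):
  Task 1: C/T = 2/17 (approx. 0.1176)
  Task 2: C/T = 14/47 (approx. 0.2979)
Total utilization U = 2/17 + 14/47 = 332/799
Rounded to 4 decimal places: U = 0.4155
RM (Liu & Layland) bound for 2 tasks = 0.828427; compare with U = 332/799 (approx. 0.415519)
U <= bound, so schedulable by RM sufficient condition.

0.4155


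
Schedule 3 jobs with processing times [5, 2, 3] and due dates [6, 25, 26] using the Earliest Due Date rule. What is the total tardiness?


Sort by due date (EDD order): [(5, 6), (2, 25), (3, 26)]
Compute completion times and tardiness:
  Job 1: p=5, d=6, C=5, tardiness=max(0,5-6)=0
  Job 2: p=2, d=25, C=7, tardiness=max(0,7-25)=0
  Job 3: p=3, d=26, C=10, tardiness=max(0,10-26)=0
Total tardiness = 0

0


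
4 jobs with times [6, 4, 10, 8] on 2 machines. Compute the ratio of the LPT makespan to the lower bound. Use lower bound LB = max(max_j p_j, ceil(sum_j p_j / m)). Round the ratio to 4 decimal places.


LPT order: [10, 8, 6, 4]
Machine loads after assignment: [14, 14]
LPT makespan = 14
Lower bound = max(max_job, ceil(total/2)) = max(10, 14) = 14
Ratio = 14 / 14 = 1.0

1.0


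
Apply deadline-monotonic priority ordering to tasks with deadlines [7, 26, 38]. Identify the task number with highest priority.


Sort tasks by relative deadline (ascending):
  Task 1: deadline = 7
  Task 2: deadline = 26
  Task 3: deadline = 38
Priority order (highest first): [1, 2, 3]
Highest priority task = 1

1


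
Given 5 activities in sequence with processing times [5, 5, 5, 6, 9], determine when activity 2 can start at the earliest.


Activity 2 starts after activities 1 through 1 complete.
Predecessor durations: [5]
ES = 5 = 5

5


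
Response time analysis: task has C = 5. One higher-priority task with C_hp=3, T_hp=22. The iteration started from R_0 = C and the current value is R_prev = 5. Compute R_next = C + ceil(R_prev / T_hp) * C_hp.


R_next = C + ceil(R_prev / T_hp) * C_hp
ceil(5 / 22) = ceil(0.2273) = 1
Interference = 1 * 3 = 3
R_next = 5 + 3 = 8

8


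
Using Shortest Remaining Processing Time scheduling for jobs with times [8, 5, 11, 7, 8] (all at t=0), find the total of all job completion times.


Since all jobs arrive at t=0, SRPT equals SPT ordering.
SPT order: [5, 7, 8, 8, 11]
Completion times:
  Job 1: p=5, C=5
  Job 2: p=7, C=12
  Job 3: p=8, C=20
  Job 4: p=8, C=28
  Job 5: p=11, C=39
Total completion time = 5 + 12 + 20 + 28 + 39 = 104

104


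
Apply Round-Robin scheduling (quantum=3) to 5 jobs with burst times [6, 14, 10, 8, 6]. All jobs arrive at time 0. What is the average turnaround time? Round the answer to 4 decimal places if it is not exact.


Time quantum = 3
Execution trace:
  J1 runs 3 units, time = 3
  J2 runs 3 units, time = 6
  J3 runs 3 units, time = 9
  J4 runs 3 units, time = 12
  J5 runs 3 units, time = 15
  J1 runs 3 units, time = 18
  J2 runs 3 units, time = 21
  J3 runs 3 units, time = 24
  J4 runs 3 units, time = 27
  J5 runs 3 units, time = 30
  J2 runs 3 units, time = 33
  J3 runs 3 units, time = 36
  J4 runs 2 units, time = 38
  J2 runs 3 units, time = 41
  J3 runs 1 units, time = 42
  J2 runs 2 units, time = 44
Finish times: [18, 44, 42, 38, 30]
Average turnaround = 172/5 = 34.4

34.4


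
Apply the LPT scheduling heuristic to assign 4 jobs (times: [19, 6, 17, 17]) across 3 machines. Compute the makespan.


Sort jobs in decreasing order (LPT): [19, 17, 17, 6]
Assign each job to the least loaded machine:
  Machine 1: jobs [19], load = 19
  Machine 2: jobs [17, 6], load = 23
  Machine 3: jobs [17], load = 17
Makespan = max load = 23

23


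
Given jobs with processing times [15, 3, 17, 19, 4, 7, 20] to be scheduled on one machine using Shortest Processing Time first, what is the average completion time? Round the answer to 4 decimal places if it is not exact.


Sort jobs by processing time (SPT order): [3, 4, 7, 15, 17, 19, 20]
Compute completion times sequentially:
  Job 1: processing = 3, completes at 3
  Job 2: processing = 4, completes at 7
  Job 3: processing = 7, completes at 14
  Job 4: processing = 15, completes at 29
  Job 5: processing = 17, completes at 46
  Job 6: processing = 19, completes at 65
  Job 7: processing = 20, completes at 85
Sum of completion times = 249
Average completion time = 249/7 = 35.5714

35.5714


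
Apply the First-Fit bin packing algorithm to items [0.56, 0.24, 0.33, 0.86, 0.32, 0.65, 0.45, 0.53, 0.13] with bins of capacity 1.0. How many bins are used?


Place items sequentially using First-Fit:
  Item 0.56 -> new Bin 1
  Item 0.24 -> Bin 1 (now 0.8)
  Item 0.33 -> new Bin 2
  Item 0.86 -> new Bin 3
  Item 0.32 -> Bin 2 (now 0.65)
  Item 0.65 -> new Bin 4
  Item 0.45 -> new Bin 5
  Item 0.53 -> Bin 5 (now 0.98)
  Item 0.13 -> Bin 1 (now 0.93)
Total bins used = 5

5


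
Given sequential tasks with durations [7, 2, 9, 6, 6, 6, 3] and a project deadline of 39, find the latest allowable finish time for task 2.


LF(activity 2) = deadline - sum of successor durations
Successors: activities 3 through 7 with durations [9, 6, 6, 6, 3]
Sum of successor durations = 30
LF = 39 - 30 = 9

9


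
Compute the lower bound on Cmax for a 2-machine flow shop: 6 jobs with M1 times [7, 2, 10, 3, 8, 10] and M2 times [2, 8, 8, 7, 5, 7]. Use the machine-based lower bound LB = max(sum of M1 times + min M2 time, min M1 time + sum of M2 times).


LB1 = sum(M1 times) + min(M2 times) = 40 + 2 = 42
LB2 = min(M1 times) + sum(M2 times) = 2 + 37 = 39
Lower bound = max(LB1, LB2) = max(42, 39) = 42

42


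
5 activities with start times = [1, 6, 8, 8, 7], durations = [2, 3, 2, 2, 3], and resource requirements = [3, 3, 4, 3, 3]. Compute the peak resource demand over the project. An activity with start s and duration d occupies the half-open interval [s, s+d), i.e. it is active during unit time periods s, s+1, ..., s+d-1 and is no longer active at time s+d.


Each activity i is active on [start_i, start_i + duration_i).
Compute total resource usage per time slot:
  t=0: active resources = [], total = 0
  t=1: active resources = [3], total = 3
  t=2: active resources = [3], total = 3
  t=3: active resources = [], total = 0
  t=4: active resources = [], total = 0
  t=5: active resources = [], total = 0
  t=6: active resources = [3], total = 3
  t=7: active resources = [3, 3], total = 6
  t=8: active resources = [3, 4, 3, 3], total = 13
  t=9: active resources = [4, 3, 3], total = 10
Peak resource demand = 13

13


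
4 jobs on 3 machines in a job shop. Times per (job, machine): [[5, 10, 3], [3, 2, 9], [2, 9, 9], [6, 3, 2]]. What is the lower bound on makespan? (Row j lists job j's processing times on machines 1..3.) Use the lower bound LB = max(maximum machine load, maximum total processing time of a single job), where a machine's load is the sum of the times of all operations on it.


Machine loads:
  Machine 1: 5 + 3 + 2 + 6 = 16
  Machine 2: 10 + 2 + 9 + 3 = 24
  Machine 3: 3 + 9 + 9 + 2 = 23
Max machine load = 24
Job totals:
  Job 1: 18
  Job 2: 14
  Job 3: 20
  Job 4: 11
Max job total = 20
Lower bound = max(24, 20) = 24

24


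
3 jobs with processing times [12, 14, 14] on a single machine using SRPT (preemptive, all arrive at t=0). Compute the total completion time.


Since all jobs arrive at t=0, SRPT equals SPT ordering.
SPT order: [12, 14, 14]
Completion times:
  Job 1: p=12, C=12
  Job 2: p=14, C=26
  Job 3: p=14, C=40
Total completion time = 12 + 26 + 40 = 78

78


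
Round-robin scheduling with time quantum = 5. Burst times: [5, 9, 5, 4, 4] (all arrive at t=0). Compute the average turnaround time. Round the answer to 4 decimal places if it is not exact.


Time quantum = 5
Execution trace:
  J1 runs 5 units, time = 5
  J2 runs 5 units, time = 10
  J3 runs 5 units, time = 15
  J4 runs 4 units, time = 19
  J5 runs 4 units, time = 23
  J2 runs 4 units, time = 27
Finish times: [5, 27, 15, 19, 23]
Average turnaround = 89/5 = 17.8

17.8


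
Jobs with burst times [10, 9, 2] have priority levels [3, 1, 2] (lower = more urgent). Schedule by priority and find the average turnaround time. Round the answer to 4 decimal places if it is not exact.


Sort by priority (ascending = highest first):
Order: [(1, 9), (2, 2), (3, 10)]
Completion times:
  Priority 1, burst=9, C=9
  Priority 2, burst=2, C=11
  Priority 3, burst=10, C=21
Average turnaround = 41/3 = 13.6667

13.6667


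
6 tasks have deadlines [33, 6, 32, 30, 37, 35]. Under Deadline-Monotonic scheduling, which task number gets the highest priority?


Sort tasks by relative deadline (ascending):
  Task 2: deadline = 6
  Task 4: deadline = 30
  Task 3: deadline = 32
  Task 1: deadline = 33
  Task 6: deadline = 35
  Task 5: deadline = 37
Priority order (highest first): [2, 4, 3, 1, 6, 5]
Highest priority task = 2

2


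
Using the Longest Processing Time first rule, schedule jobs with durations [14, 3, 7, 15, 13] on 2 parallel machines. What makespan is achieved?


Sort jobs in decreasing order (LPT): [15, 14, 13, 7, 3]
Assign each job to the least loaded machine:
  Machine 1: jobs [15, 7, 3], load = 25
  Machine 2: jobs [14, 13], load = 27
Makespan = max load = 27

27


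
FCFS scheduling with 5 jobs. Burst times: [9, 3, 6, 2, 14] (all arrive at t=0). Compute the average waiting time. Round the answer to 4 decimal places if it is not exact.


FCFS order (as given): [9, 3, 6, 2, 14]
Waiting times:
  Job 1: wait = 0
  Job 2: wait = 9
  Job 3: wait = 12
  Job 4: wait = 18
  Job 5: wait = 20
Sum of waiting times = 59
Average waiting time = 59/5 = 11.8

11.8


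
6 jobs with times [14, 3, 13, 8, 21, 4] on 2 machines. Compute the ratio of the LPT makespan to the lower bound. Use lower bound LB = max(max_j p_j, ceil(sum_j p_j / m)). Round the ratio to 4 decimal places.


LPT order: [21, 14, 13, 8, 4, 3]
Machine loads after assignment: [32, 31]
LPT makespan = 32
Lower bound = max(max_job, ceil(total/2)) = max(21, 32) = 32
Ratio = 32 / 32 = 1.0

1.0


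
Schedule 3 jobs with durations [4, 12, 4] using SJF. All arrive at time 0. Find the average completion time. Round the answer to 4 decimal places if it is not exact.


SJF order (ascending): [4, 4, 12]
Completion times:
  Job 1: burst=4, C=4
  Job 2: burst=4, C=8
  Job 3: burst=12, C=20
Average completion = 32/3 = 10.6667

10.6667


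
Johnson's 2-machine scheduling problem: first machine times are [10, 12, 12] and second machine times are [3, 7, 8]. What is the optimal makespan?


Apply Johnson's rule:
  Group 1 (a <= b): []
  Group 2 (a > b): [(3, 12, 8), (2, 12, 7), (1, 10, 3)]
Optimal job order: [3, 2, 1]
Schedule:
  Job 3: M1 done at 12, M2 done at 20
  Job 2: M1 done at 24, M2 done at 31
  Job 1: M1 done at 34, M2 done at 37
Makespan = 37

37


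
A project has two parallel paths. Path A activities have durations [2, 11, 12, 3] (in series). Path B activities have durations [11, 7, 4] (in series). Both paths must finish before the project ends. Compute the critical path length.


Path A total = 2 + 11 + 12 + 3 = 28
Path B total = 11 + 7 + 4 = 22
Critical path = longest path = max(28, 22) = 28

28


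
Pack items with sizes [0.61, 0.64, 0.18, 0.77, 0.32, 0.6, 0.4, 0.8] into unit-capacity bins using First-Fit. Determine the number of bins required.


Place items sequentially using First-Fit:
  Item 0.61 -> new Bin 1
  Item 0.64 -> new Bin 2
  Item 0.18 -> Bin 1 (now 0.79)
  Item 0.77 -> new Bin 3
  Item 0.32 -> Bin 2 (now 0.96)
  Item 0.6 -> new Bin 4
  Item 0.4 -> Bin 4 (now 1.0)
  Item 0.8 -> new Bin 5
Total bins used = 5

5


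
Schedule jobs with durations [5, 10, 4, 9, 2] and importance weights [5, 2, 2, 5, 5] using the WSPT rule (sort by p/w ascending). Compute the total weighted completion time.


Compute p/w ratios and sort ascending (WSPT): [(2, 5), (5, 5), (9, 5), (4, 2), (10, 2)]
Compute weighted completion times:
  Job (p=2,w=5): C=2, w*C=5*2=10
  Job (p=5,w=5): C=7, w*C=5*7=35
  Job (p=9,w=5): C=16, w*C=5*16=80
  Job (p=4,w=2): C=20, w*C=2*20=40
  Job (p=10,w=2): C=30, w*C=2*30=60
Total weighted completion time = 225

225


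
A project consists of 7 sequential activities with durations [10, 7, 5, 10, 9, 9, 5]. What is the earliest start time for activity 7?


Activity 7 starts after activities 1 through 6 complete.
Predecessor durations: [10, 7, 5, 10, 9, 9]
ES = 10 + 7 + 5 + 10 + 9 + 9 = 50

50


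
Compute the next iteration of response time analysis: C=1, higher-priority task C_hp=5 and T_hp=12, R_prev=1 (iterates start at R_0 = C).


R_next = C + ceil(R_prev / T_hp) * C_hp
ceil(1 / 12) = ceil(0.0833) = 1
Interference = 1 * 5 = 5
R_next = 1 + 5 = 6

6


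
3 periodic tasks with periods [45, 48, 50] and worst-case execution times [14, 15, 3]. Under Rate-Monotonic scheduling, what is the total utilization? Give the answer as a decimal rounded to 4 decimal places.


Compute individual utilizations (exact fractions):
  Task 1: C/T = 14/45 (approx. 0.3111)
  Task 2: C/T = 15/48 = 5/16 (approx. 0.3125)
  Task 3: C/T = 3/50 (approx. 0.06)
Total utilization U = 14/45 + 5/16 + 3/50 = 2461/3600
Rounded to 4 decimal places: U = 0.6836
RM (Liu & Layland) bound for 3 tasks = 0.779763; compare with U = 2461/3600 (approx. 0.683611)
U <= bound, so schedulable by RM sufficient condition.

0.6836


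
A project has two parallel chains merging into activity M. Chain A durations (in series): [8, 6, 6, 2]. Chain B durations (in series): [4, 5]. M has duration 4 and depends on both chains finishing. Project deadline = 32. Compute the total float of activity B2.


Forward pass: ES(B2) = sum of predecessors on chain B = 4
EF = ES + duration = 4 + 5 = 9
Backward pass: LF(M) = deadline = 32; LS(M) = 32 - 4 = 28
LF(B2) = LS(M) - sum(successors on chain B) = 28 - 0 = 28
LS = LF - duration = 28 - 5 = 23
Total float = LS - ES = 23 - 4 = 19

19


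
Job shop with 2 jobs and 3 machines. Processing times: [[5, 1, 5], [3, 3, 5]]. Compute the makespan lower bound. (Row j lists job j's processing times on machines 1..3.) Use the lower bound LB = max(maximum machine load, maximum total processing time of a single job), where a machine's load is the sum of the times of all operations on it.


Machine loads:
  Machine 1: 5 + 3 = 8
  Machine 2: 1 + 3 = 4
  Machine 3: 5 + 5 = 10
Max machine load = 10
Job totals:
  Job 1: 11
  Job 2: 11
Max job total = 11
Lower bound = max(10, 11) = 11

11


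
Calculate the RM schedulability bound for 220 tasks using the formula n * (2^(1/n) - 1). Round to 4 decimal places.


Compute 2^(1/220) = 1.0031556376
Subtract 1: 1.0031556376 - 1 = 0.0031556376
Multiply by n: 220 * 0.0031556376 = 0.6942402720
Round to 4 dp: 0.6942

0.6942


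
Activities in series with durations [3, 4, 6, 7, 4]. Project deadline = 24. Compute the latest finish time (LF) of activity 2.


LF(activity 2) = deadline - sum of successor durations
Successors: activities 3 through 5 with durations [6, 7, 4]
Sum of successor durations = 17
LF = 24 - 17 = 7

7


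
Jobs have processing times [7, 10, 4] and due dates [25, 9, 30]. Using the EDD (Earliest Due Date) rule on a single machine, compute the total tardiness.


Sort by due date (EDD order): [(10, 9), (7, 25), (4, 30)]
Compute completion times and tardiness:
  Job 1: p=10, d=9, C=10, tardiness=max(0,10-9)=1
  Job 2: p=7, d=25, C=17, tardiness=max(0,17-25)=0
  Job 3: p=4, d=30, C=21, tardiness=max(0,21-30)=0
Total tardiness = 1

1


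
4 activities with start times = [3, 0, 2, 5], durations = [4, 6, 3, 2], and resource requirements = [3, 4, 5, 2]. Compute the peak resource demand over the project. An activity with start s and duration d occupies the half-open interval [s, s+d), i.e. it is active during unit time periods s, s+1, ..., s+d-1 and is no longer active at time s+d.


Each activity i is active on [start_i, start_i + duration_i).
Compute total resource usage per time slot:
  t=0: active resources = [4], total = 4
  t=1: active resources = [4], total = 4
  t=2: active resources = [4, 5], total = 9
  t=3: active resources = [3, 4, 5], total = 12
  t=4: active resources = [3, 4, 5], total = 12
  t=5: active resources = [3, 4, 2], total = 9
  t=6: active resources = [3, 2], total = 5
Peak resource demand = 12

12


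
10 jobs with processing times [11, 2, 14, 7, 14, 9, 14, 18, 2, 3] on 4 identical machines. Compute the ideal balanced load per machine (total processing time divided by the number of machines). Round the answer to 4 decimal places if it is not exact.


Total processing time = 11 + 2 + 14 + 7 + 14 + 9 + 14 + 18 + 2 + 3 = 94
Number of machines = 4
Ideal balanced load = 94 / 4 = 23.5

23.5


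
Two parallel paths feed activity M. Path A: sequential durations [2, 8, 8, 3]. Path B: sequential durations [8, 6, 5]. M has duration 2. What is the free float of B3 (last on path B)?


ES(B3) = sum of predecessors on chain B = 14
EF(B3) = ES + duration = 14 + 5 = 19
Successor of B3 is M. ES(M) = max(sum(A), sum(B)) = max(21, 19) = 21
Free float = ES(successor) - EF(current) = 21 - 19 = 2

2


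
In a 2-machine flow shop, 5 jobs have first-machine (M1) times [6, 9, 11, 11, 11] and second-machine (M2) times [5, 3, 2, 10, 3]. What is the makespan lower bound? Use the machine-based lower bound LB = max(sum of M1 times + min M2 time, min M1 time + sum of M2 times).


LB1 = sum(M1 times) + min(M2 times) = 48 + 2 = 50
LB2 = min(M1 times) + sum(M2 times) = 6 + 23 = 29
Lower bound = max(LB1, LB2) = max(50, 29) = 50

50


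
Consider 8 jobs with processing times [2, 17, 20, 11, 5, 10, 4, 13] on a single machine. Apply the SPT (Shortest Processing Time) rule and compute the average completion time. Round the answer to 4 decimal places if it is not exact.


Sort jobs by processing time (SPT order): [2, 4, 5, 10, 11, 13, 17, 20]
Compute completion times sequentially:
  Job 1: processing = 2, completes at 2
  Job 2: processing = 4, completes at 6
  Job 3: processing = 5, completes at 11
  Job 4: processing = 10, completes at 21
  Job 5: processing = 11, completes at 32
  Job 6: processing = 13, completes at 45
  Job 7: processing = 17, completes at 62
  Job 8: processing = 20, completes at 82
Sum of completion times = 261
Average completion time = 261/8 = 32.625

32.625
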